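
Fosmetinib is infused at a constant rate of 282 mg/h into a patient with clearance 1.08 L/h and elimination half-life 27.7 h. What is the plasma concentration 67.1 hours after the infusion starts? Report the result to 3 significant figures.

212 µg/mL

Css = rate / CL = 282 / 1.08 = 261.1 µg/mL
k = ln 2 / 27.7 = 0.02502 h⁻¹
C(t) = Css (1 − e^(−kt)) = 261.1 × (1 − e^(−1.679)) = 261.1 × 0.8135 ≈ 212 µg/mL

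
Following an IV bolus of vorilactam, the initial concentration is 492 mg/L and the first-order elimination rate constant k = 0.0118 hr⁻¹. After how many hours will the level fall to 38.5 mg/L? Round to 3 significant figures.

216 hours

C(t) = C₀ e^(−kt)  ⇒  t = ln(C₀/C) / k
t = ln(492/38.5) / 0.01180 = 2.548 / 0.01180 ≈ 216 hours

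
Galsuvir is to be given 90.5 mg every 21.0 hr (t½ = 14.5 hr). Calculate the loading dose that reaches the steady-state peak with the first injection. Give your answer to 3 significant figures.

143 mg

k = ln 2 / 14.5 = 0.04780 hr⁻¹
Accumulation ratio R = 1 / (1 − e^(−kτ)) = 1 / (1 − e^(−0.04780×21.0)) = 1 / (1 − 0.3665) = 1.578
Loading dose = maintenance dose × R = 90.5 × 1.578 ≈ 143 mg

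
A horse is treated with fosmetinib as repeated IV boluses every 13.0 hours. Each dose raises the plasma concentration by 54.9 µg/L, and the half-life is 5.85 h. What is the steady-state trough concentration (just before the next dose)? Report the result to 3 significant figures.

15.0 µg/L

k = ln 2 / 5.85 = 0.1185 h⁻¹
Fraction remaining after one interval: e^(−kτ) = e^(−0.1185 × 13.0) = 0.2143
R = 1 / (1 − 0.2143) = 1.273
Css,max = 54.9 × 1.273 = 69.87 µg/L
Css,min = Css,max × e^(−kτ) = 69.87 × 0.2143 ≈ 15.0 µg/L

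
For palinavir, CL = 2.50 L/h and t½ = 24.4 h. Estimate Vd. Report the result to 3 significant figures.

k = ln 2 / t½ = ln 2 / 24.4 = 0.02841 h⁻¹
V = CL / k = 2.50 / 0.02841 ≈ 88.0 L

88.0 L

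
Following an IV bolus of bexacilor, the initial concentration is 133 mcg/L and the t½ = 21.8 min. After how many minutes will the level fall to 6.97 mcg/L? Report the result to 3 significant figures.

92.7 minutes

k = ln 2 / 21.8 = 0.03180 min⁻¹
C(t) = C₀ e^(−kt)  ⇒  t = ln(C₀/C) / k
t = ln(133/6.97) / 0.03180 = 2.949 / 0.03180 ≈ 92.7 minutes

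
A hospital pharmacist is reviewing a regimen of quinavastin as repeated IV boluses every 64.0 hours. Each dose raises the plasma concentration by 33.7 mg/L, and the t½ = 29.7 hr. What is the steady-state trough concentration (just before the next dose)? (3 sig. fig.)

9.76 mg/L

k = ln 2 / 29.7 = 0.02334 hr⁻¹
Fraction remaining after one interval: e^(−kτ) = e^(−0.02334 × 64.0) = 0.2246
R = 1 / (1 − 0.2246) = 1.290
Css,max = 33.7 × 1.290 = 43.46 mg/L
Css,min = Css,max × e^(−kτ) = 43.46 × 0.2246 ≈ 9.76 mg/L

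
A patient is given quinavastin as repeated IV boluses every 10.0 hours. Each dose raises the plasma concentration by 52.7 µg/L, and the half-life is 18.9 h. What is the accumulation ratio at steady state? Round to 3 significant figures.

3.26

k = ln 2 / 18.9 = 0.03667 h⁻¹
Fraction remaining after one interval: e^(−kτ) = e^(−0.03667 × 10.0) = 0.6930
R = 1 / (1 − 0.6930) = 1 / 0.3070 ≈ 3.26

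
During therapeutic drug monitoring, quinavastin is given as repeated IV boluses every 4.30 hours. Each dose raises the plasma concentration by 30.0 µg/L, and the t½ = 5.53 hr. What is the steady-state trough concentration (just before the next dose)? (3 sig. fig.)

k = ln 2 / 5.53 = 0.1253 hr⁻¹
Fraction remaining after one interval: e^(−kτ) = e^(−0.1253 × 4.30) = 0.5833
R = 1 / (1 − 0.5833) = 2.400
Css,max = 30.0 × 2.400 = 72.00 µg/L
Css,min = Css,max × e^(−kτ) = 72.00 × 0.5833 ≈ 42.0 µg/L

42.0 µg/L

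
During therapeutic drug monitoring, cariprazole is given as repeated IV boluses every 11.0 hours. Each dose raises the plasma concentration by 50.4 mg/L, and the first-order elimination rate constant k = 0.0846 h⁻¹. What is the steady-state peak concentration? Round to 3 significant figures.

83.2 mg/L

Fraction remaining after one interval: e^(−kτ) = e^(−0.08460 × 11.0) = 0.3943
R = 1 / (1 − 0.3943) = 1.651
Css,max = 50.4 × 1.651 ≈ 83.2 mg/L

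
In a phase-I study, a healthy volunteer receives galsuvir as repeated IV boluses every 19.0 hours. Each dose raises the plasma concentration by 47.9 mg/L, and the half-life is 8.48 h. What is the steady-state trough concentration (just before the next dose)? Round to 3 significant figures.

12.9 mg/L

k = ln 2 / 8.48 = 0.08174 h⁻¹
Fraction remaining after one interval: e^(−kτ) = e^(−0.08174 × 19.0) = 0.2116
R = 1 / (1 − 0.2116) = 1.268
Css,max = 47.9 × 1.268 = 60.76 mg/L
Css,min = Css,max × e^(−kτ) = 60.76 × 0.2116 ≈ 12.9 mg/L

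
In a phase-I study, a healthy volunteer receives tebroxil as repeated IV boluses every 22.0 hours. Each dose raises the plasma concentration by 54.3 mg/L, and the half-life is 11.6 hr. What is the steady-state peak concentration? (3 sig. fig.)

74.2 mg/L

k = ln 2 / 11.6 = 0.05975 hr⁻¹
Fraction remaining after one interval: e^(−kτ) = e^(−0.05975 × 22.0) = 0.2686
R = 1 / (1 − 0.2686) = 1.367
Css,max = 54.3 × 1.367 ≈ 74.2 mg/L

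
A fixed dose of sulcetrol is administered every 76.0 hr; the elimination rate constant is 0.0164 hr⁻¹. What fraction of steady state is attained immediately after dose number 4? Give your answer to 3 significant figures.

0.993

f_n = 1 − e^(−nkτ) = 1 − e^(−4 × 0.01640 × 76.0) = 1 − e^(−4.986) = 1 − 0.006836 ≈ 0.993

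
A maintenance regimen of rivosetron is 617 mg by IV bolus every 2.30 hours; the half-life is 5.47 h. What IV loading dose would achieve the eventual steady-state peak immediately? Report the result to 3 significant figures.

k = ln 2 / 5.47 = 0.1267 h⁻¹
Accumulation ratio R = 1 / (1 − e^(−kτ)) = 1 / (1 − e^(−0.1267×2.30)) = 1 / (1 − 0.7472) = 3.955
Loading dose = maintenance dose × R = 617 × 3.955 ≈ 2440 mg

2440 mg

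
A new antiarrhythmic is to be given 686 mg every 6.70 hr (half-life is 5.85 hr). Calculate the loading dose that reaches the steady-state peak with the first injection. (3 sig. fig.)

1250 mg

k = ln 2 / 5.85 = 0.1185 hr⁻¹
Accumulation ratio R = 1 / (1 − e^(−kτ)) = 1 / (1 − e^(−0.1185×6.70)) = 1 / (1 − 0.4521) = 1.825
Loading dose = maintenance dose × R = 686 × 1.825 ≈ 1250 mg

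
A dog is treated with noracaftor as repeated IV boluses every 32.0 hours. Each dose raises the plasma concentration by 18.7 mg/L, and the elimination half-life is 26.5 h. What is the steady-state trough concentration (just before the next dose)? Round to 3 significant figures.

14.3 mg/L

k = ln 2 / 26.5 = 0.02616 h⁻¹
Fraction remaining after one interval: e^(−kτ) = e^(−0.02616 × 32.0) = 0.4330
R = 1 / (1 − 0.4330) = 1.764
Css,max = 18.7 × 1.764 = 32.98 mg/L
Css,min = Css,max × e^(−kτ) = 32.98 × 0.4330 ≈ 14.3 mg/L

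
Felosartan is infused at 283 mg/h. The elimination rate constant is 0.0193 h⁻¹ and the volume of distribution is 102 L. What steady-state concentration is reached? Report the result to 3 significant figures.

CL = k · V = 0.0193 × 102 = 1.969 L/h
Css = rate / CL = 283 / 1.969 ≈ 144 mg/L

144 mg/L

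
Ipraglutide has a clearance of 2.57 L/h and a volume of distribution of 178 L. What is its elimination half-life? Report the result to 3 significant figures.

48.0 hours

k = CL / V = 2.57 / 178 = 0.01444 h⁻¹
t½ = ln 2 / k = ln 2 / 0.01444 ≈ 48.0 hours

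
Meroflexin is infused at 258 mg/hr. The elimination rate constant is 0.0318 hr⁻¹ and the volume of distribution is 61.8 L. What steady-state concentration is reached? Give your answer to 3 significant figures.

131 µg/mL

CL = k · V = 0.0318 × 61.8 = 1.965 L/hr
Css = rate / CL = 258 / 1.965 ≈ 131 µg/mL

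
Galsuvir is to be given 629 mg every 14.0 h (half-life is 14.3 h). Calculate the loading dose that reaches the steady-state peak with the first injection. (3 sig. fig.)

1280 mg

k = ln 2 / 14.3 = 0.04847 h⁻¹
Accumulation ratio R = 1 / (1 − e^(−kτ)) = 1 / (1 − e^(−0.04847×14.0)) = 1 / (1 − 0.5073) = 2.030
Loading dose = maintenance dose × R = 629 × 2.030 ≈ 1280 mg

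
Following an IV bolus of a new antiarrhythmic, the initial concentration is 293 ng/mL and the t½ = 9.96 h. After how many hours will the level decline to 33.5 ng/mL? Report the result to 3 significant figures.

31.2 hours

k = ln 2 / 9.96 = 0.06959 h⁻¹
C(t) = C₀ e^(−kt)  ⇒  t = ln(C₀/C) / k
t = ln(293/33.5) / 0.06959 = 2.169 / 0.06959 ≈ 31.2 hours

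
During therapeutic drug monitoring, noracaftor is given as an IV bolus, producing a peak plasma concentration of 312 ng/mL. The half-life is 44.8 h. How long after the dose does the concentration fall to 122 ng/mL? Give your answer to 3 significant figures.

k = ln 2 / 44.8 = 0.01547 h⁻¹
C(t) = C₀ e^(−kt)  ⇒  t = ln(C₀/C) / k
t = ln(312/122) / 0.01547 = 0.9390 / 0.01547 ≈ 60.7 hours

60.7 hours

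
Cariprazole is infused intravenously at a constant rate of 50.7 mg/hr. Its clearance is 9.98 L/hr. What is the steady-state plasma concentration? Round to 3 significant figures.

5.08 mg/L

Css = infusion rate / CL = 50.7 / 9.98 ≈ 5.08 mg/L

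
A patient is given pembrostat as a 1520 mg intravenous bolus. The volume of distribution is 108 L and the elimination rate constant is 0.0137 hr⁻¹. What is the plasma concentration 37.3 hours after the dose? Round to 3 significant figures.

8.44 µg/mL

C₀ = dose / V = 1520 / 108 = 14.07 µg/mL
C(t) = C₀ e^(−kt) = 14.07 × e^(−0.01370 × 37.3) = 14.07 × e^(−0.5110) = 14.07 × 0.5999 ≈ 8.44 µg/mL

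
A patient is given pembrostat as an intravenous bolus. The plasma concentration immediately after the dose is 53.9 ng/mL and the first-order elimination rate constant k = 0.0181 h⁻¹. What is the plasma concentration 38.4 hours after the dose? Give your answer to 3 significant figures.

C(t) = C₀ e^(−kt) = 53.9 × e^(−0.01810 × 38.4) = 53.9 × e^(−0.6950) = 53.9 × 0.4991 ≈ 26.9 ng/mL

26.9 ng/mL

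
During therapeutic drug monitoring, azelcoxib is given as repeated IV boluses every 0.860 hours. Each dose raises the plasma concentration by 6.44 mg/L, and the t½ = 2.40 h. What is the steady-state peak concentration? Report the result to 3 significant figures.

29.3 mg/L

k = ln 2 / 2.40 = 0.2888 h⁻¹
Fraction remaining after one interval: e^(−kτ) = e^(−0.2888 × 0.860) = 0.7801
R = 1 / (1 − 0.7801) = 4.547
Css,max = 6.44 × 4.547 ≈ 29.3 mg/L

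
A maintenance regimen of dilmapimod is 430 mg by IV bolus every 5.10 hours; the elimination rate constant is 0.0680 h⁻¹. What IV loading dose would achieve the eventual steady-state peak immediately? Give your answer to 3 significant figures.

Accumulation ratio R = 1 / (1 − e^(−kτ)) = 1 / (1 − e^(−0.06800×5.10)) = 1 / (1 − 0.7069) = 3.412
Loading dose = maintenance dose × R = 430 × 3.412 ≈ 1470 mg

1470 mg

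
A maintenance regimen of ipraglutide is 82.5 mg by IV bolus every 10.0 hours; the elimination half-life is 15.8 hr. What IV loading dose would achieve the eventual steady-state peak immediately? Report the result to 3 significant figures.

k = ln 2 / 15.8 = 0.04387 hr⁻¹
Accumulation ratio R = 1 / (1 − e^(−kτ)) = 1 / (1 − e^(−0.04387×10.0)) = 1 / (1 − 0.6449) = 2.816
Loading dose = maintenance dose × R = 82.5 × 2.816 ≈ 232 mg

232 mg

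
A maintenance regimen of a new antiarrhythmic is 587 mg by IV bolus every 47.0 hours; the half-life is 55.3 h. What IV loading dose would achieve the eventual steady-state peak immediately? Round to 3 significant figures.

1320 mg

k = ln 2 / 55.3 = 0.01253 h⁻¹
Accumulation ratio R = 1 / (1 − e^(−kτ)) = 1 / (1 − e^(−0.01253×47.0)) = 1 / (1 − 0.5548) = 2.246
Loading dose = maintenance dose × R = 587 × 2.246 ≈ 1320 mg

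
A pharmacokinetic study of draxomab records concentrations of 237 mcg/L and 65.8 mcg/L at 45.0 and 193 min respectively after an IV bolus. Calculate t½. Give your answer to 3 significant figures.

80.1 minutes

k = ln(C₁/C₂) / (t₂ − t₁) = ln(237/65.8) / (193 − 45.0)
  = 1.281 / 148.0 = 0.008658 min⁻¹
t½ = ln 2 / k = ln 2 / 0.008658 ≈ 80.1 minutes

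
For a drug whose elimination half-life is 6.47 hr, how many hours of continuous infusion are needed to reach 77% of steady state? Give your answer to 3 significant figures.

k = ln 2 / 6.47 = 0.1071 hr⁻¹
f = 1 − e^(−kt)  ⇒  t = −ln(1 − f) / k
t = −ln(1 − 0.77) / 0.1071 = 1.470 / 0.1071 ≈ 13.7 hours

13.7 hours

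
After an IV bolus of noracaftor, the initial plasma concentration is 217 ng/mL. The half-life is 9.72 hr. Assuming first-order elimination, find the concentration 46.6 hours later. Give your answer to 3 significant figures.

k = ln 2 / 9.72 = 0.07131 hr⁻¹
C(t) = C₀ e^(−kt) = 217 × e^(−0.07131 × 46.6) = 217 × e^(−3.323) = 217 × 0.03604 ≈ 7.82 ng/mL

7.82 ng/mL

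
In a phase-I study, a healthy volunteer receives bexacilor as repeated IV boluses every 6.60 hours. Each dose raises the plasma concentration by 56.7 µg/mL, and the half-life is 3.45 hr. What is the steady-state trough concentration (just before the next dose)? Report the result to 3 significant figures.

k = ln 2 / 3.45 = 0.2009 hr⁻¹
Fraction remaining after one interval: e^(−kτ) = e^(−0.2009 × 6.60) = 0.2655
R = 1 / (1 − 0.2655) = 1.362
Css,max = 56.7 × 1.362 = 77.20 µg/mL
Css,min = Css,max × e^(−kτ) = 77.20 × 0.2655 ≈ 20.5 µg/mL

20.5 µg/mL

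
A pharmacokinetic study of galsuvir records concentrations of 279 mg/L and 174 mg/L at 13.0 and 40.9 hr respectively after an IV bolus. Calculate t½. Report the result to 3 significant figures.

41.0 hours

k = ln(C₁/C₂) / (t₂ − t₁) = ln(279/174) / (40.9 − 13.0)
  = 0.4722 / 27.90 = 0.01692 hr⁻¹
t½ = ln 2 / k = ln 2 / 0.01692 ≈ 41.0 hours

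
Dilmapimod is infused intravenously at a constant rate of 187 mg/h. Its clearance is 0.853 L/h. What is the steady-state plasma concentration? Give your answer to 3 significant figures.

Css = infusion rate / CL = 187 / 0.853 ≈ 219 mg/L

219 mg/L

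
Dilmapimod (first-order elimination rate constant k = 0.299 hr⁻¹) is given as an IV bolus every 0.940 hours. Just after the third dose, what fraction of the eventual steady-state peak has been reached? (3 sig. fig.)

f_n = 1 − e^(−nkτ) = 1 − e^(−3 × 0.2990 × 0.940) = 1 − e^(−0.8432) = 1 − 0.4303 ≈ 0.570

0.570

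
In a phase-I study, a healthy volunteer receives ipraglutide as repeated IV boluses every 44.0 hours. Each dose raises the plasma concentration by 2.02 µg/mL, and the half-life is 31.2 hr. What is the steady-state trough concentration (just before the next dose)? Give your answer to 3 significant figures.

1.22 µg/mL

k = ln 2 / 31.2 = 0.02222 hr⁻¹
Fraction remaining after one interval: e^(−kτ) = e^(−0.02222 × 44.0) = 0.3762
R = 1 / (1 − 0.3762) = 1.603
Css,max = 2.02 × 1.603 = 3.238 µg/mL
Css,min = Css,max × e^(−kτ) = 3.238 × 0.3762 ≈ 1.22 µg/mL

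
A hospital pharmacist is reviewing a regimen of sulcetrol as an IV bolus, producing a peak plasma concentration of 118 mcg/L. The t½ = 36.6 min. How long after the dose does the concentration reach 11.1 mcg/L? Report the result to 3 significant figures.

k = ln 2 / 36.6 = 0.01894 min⁻¹
C(t) = C₀ e^(−kt)  ⇒  t = ln(C₀/C) / k
t = ln(118/11.1) / 0.01894 = 2.364 / 0.01894 ≈ 125 minutes

125 minutes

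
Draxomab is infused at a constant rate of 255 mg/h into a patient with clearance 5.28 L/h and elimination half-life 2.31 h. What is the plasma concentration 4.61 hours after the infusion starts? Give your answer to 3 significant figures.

Css = rate / CL = 255 / 5.28 = 48.30 µg/mL
k = ln 2 / 2.31 = 0.3001 h⁻¹
C(t) = Css (1 − e^(−kt)) = 48.30 × (1 − e^(−1.383)) = 48.30 × 0.7492 ≈ 36.2 µg/mL

36.2 µg/mL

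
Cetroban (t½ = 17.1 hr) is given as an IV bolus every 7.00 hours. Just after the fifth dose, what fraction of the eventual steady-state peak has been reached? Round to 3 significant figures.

k = ln 2 / 17.1 = 0.04053 hr⁻¹
f_n = 1 − e^(−nkτ) = 1 − e^(−5 × 0.04053 × 7.00) = 1 − e^(−1.419) = 1 − 0.2420 ≈ 0.758

0.758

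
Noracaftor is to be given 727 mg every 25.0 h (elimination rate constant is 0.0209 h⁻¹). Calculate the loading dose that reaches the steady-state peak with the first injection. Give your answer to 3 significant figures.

1790 mg

Accumulation ratio R = 1 / (1 − e^(−kτ)) = 1 / (1 − e^(−0.02090×25.0)) = 1 / (1 − 0.5930) = 2.457
Loading dose = maintenance dose × R = 727 × 2.457 ≈ 1790 mg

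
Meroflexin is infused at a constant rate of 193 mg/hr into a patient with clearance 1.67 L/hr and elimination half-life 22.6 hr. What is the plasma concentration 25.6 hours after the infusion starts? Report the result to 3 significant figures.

Css = rate / CL = 193 / 1.67 = 115.6 µg/mL
k = ln 2 / 22.6 = 0.03067 hr⁻¹
C(t) = Css (1 − e^(−kt)) = 115.6 × (1 − e^(−0.7852)) = 115.6 × 0.5440 ≈ 62.9 µg/mL

62.9 µg/mL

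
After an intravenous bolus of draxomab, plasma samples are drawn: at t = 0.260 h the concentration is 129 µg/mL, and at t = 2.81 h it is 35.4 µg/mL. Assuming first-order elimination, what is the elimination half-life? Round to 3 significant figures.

k = ln(C₁/C₂) / (t₂ − t₁) = ln(129/35.4) / (2.81 − 0.260)
  = 1.293 / 2.550 = 0.5071 h⁻¹
t½ = ln 2 / k = ln 2 / 0.5071 ≈ 1.37 hours

1.37 hours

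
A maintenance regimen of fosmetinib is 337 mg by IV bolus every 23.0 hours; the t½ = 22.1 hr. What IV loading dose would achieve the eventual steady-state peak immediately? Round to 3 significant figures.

k = ln 2 / 22.1 = 0.03136 hr⁻¹
Accumulation ratio R = 1 / (1 − e^(−kτ)) = 1 / (1 − e^(−0.03136×23.0)) = 1 / (1 − 0.4861) = 1.946
Loading dose = maintenance dose × R = 337 × 1.946 ≈ 656 mg

656 mg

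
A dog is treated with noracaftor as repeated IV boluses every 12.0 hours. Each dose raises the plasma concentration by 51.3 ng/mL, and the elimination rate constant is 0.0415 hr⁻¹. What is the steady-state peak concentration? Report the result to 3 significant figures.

Fraction remaining after one interval: e^(−kτ) = e^(−0.04150 × 12.0) = 0.6077
R = 1 / (1 − 0.6077) = 2.549
Css,max = 51.3 × 2.549 ≈ 131 ng/mL

131 ng/mL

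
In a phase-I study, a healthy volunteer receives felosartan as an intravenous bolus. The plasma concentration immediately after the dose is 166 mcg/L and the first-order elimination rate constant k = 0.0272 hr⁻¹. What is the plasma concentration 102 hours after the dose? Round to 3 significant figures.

10.4 mcg/L

C(t) = C₀ e^(−kt) = 166 × e^(−0.02720 × 102) = 166 × e^(−2.774) = 166 × 0.06239 ≈ 10.4 mcg/L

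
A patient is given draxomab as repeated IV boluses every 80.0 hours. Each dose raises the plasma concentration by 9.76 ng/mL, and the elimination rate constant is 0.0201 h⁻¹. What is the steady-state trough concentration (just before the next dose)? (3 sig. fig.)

2.44 ng/mL

Fraction remaining after one interval: e^(−kτ) = e^(−0.02010 × 80.0) = 0.2003
R = 1 / (1 − 0.2003) = 1.250
Css,max = 9.76 × 1.250 = 12.20 ng/mL
Css,min = Css,max × e^(−kτ) = 12.20 × 0.2003 ≈ 2.44 ng/mL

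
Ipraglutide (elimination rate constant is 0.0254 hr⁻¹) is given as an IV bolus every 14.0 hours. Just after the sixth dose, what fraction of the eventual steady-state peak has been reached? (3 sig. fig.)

f_n = 1 − e^(−nkτ) = 1 − e^(−6 × 0.02540 × 14.0) = 1 − e^(−2.134) = 1 − 0.1184 ≈ 0.882

0.882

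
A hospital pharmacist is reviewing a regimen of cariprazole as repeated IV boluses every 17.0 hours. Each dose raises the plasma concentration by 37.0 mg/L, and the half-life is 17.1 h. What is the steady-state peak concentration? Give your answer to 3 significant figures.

74.3 mg/L

k = ln 2 / 17.1 = 0.04053 h⁻¹
Fraction remaining after one interval: e^(−kτ) = e^(−0.04053 × 17.0) = 0.5020
R = 1 / (1 − 0.5020) = 2.008
Css,max = 37.0 × 2.008 ≈ 74.3 mg/L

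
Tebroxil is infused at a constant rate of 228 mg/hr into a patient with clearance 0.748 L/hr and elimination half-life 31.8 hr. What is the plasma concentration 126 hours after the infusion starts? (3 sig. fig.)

285 mg/L

Css = rate / CL = 228 / 0.748 = 304.8 mg/L
k = ln 2 / 31.8 = 0.02180 hr⁻¹
C(t) = Css (1 − e^(−kt)) = 304.8 × (1 − e^(−2.746)) = 304.8 × 0.9358 ≈ 285 mg/L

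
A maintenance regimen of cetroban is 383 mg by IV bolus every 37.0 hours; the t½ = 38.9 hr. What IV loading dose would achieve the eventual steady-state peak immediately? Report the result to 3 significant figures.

k = ln 2 / 38.9 = 0.01782 hr⁻¹
Accumulation ratio R = 1 / (1 − e^(−kτ)) = 1 / (1 − e^(−0.01782×37.0)) = 1 / (1 − 0.5172) = 2.071
Loading dose = maintenance dose × R = 383 × 2.071 ≈ 793 mg

793 mg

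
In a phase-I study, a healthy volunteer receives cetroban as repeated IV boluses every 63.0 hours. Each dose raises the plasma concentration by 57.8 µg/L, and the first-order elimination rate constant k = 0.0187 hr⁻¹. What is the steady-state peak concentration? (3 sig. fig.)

Fraction remaining after one interval: e^(−kτ) = e^(−0.01870 × 63.0) = 0.3079
R = 1 / (1 − 0.3079) = 1.445
Css,max = 57.8 × 1.445 ≈ 83.5 µg/L

83.5 µg/L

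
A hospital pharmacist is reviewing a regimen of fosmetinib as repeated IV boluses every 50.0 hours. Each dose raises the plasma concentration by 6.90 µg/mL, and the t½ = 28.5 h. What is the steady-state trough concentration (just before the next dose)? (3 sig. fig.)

2.91 µg/mL

k = ln 2 / 28.5 = 0.02432 h⁻¹
Fraction remaining after one interval: e^(−kτ) = e^(−0.02432 × 50.0) = 0.2964
R = 1 / (1 − 0.2964) = 1.421
Css,max = 6.90 × 1.421 = 9.807 µg/mL
Css,min = Css,max × e^(−kτ) = 9.807 × 0.2964 ≈ 2.91 µg/mL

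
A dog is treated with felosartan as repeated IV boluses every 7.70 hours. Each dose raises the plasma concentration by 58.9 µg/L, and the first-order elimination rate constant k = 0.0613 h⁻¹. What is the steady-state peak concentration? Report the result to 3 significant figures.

Fraction remaining after one interval: e^(−kτ) = e^(−0.06130 × 7.70) = 0.6237
R = 1 / (1 − 0.6237) = 2.658
Css,max = 58.9 × 2.658 ≈ 157 µg/L

157 µg/L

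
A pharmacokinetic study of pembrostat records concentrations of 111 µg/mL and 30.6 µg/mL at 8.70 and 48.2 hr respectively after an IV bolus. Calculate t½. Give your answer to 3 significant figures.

k = ln(C₁/C₂) / (t₂ − t₁) = ln(111/30.6) / (48.2 − 8.70)
  = 1.289 / 39.50 = 0.03262 hr⁻¹
t½ = ln 2 / k = ln 2 / 0.03262 ≈ 21.2 hours

21.2 hours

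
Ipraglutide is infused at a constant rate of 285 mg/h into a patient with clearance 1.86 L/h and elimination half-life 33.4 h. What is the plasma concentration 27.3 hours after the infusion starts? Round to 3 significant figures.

Css = rate / CL = 285 / 1.86 = 153.2 µg/mL
k = ln 2 / 33.4 = 0.02075 h⁻¹
C(t) = Css (1 − e^(−kt)) = 153.2 × (1 − e^(−0.5666)) = 153.2 × 0.4325 ≈ 66.3 µg/mL

66.3 µg/mL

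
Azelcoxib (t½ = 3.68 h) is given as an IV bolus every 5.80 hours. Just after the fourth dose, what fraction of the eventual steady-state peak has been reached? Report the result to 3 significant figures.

k = ln 2 / 3.68 = 0.1884 h⁻¹
f_n = 1 − e^(−nkτ) = 1 − e^(−4 × 0.1884 × 5.80) = 1 − e^(−4.370) = 1 − 0.01265 ≈ 0.987

0.987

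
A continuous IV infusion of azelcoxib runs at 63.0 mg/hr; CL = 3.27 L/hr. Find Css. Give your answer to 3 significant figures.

Css = infusion rate / CL = 63.0 / 3.27 ≈ 19.3 mg/L

19.3 mg/L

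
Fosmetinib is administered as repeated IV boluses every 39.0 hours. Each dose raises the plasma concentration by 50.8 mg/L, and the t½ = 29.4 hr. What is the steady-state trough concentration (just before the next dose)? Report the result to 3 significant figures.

33.7 mg/L

k = ln 2 / 29.4 = 0.02358 hr⁻¹
Fraction remaining after one interval: e^(−kτ) = e^(−0.02358 × 39.0) = 0.3987
R = 1 / (1 − 0.3987) = 1.663
Css,max = 50.8 × 1.663 = 84.49 mg/L
Css,min = Css,max × e^(−kτ) = 84.49 × 0.3987 ≈ 33.7 mg/L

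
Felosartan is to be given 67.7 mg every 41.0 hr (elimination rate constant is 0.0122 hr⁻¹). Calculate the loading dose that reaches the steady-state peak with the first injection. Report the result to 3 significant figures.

Accumulation ratio R = 1 / (1 − e^(−kτ)) = 1 / (1 − e^(−0.01220×41.0)) = 1 / (1 − 0.6064) = 2.541
Loading dose = maintenance dose × R = 67.7 × 2.541 ≈ 172 mg

172 mg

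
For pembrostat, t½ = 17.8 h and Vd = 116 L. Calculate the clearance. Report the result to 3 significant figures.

4.52 L/h

k = ln 2 / t½ = ln 2 / 17.8 = 0.03894 h⁻¹
CL = k · V = 0.03894 × 116 ≈ 4.52 L/h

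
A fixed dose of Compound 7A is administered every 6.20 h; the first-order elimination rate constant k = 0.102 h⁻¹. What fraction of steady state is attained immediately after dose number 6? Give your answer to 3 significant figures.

0.978

f_n = 1 − e^(−nkτ) = 1 − e^(−6 × 0.1020 × 6.20) = 1 − e^(−3.794) = 1 − 0.02250 ≈ 0.978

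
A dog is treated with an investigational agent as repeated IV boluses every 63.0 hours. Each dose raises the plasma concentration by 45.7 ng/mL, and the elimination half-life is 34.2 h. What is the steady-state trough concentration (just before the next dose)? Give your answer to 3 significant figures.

17.7 ng/mL

k = ln 2 / 34.2 = 0.02027 h⁻¹
Fraction remaining after one interval: e^(−kτ) = e^(−0.02027 × 63.0) = 0.2789
R = 1 / (1 − 0.2789) = 1.387
Css,max = 45.7 × 1.387 = 63.38 ng/mL
Css,min = Css,max × e^(−kτ) = 63.38 × 0.2789 ≈ 17.7 ng/mL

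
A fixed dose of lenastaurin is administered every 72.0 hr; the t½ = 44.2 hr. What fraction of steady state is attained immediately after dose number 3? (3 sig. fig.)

0.966

k = ln 2 / 44.2 = 0.01568 hr⁻¹
f_n = 1 − e^(−nkτ) = 1 − e^(−3 × 0.01568 × 72.0) = 1 − e^(−3.387) = 1 − 0.03380 ≈ 0.966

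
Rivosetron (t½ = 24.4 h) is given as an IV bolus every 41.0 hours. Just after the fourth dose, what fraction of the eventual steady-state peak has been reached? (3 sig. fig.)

0.991

k = ln 2 / 24.4 = 0.02841 h⁻¹
f_n = 1 − e^(−nkτ) = 1 − e^(−4 × 0.02841 × 41.0) = 1 − e^(−4.659) = 1 − 0.009477 ≈ 0.991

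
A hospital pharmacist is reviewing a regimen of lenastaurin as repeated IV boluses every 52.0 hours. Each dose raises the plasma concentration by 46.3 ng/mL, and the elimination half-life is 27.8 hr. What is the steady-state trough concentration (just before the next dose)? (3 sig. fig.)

17.4 ng/mL

k = ln 2 / 27.8 = 0.02493 hr⁻¹
Fraction remaining after one interval: e^(−kτ) = e^(−0.02493 × 52.0) = 0.2735
R = 1 / (1 − 0.2735) = 1.376
Css,max = 46.3 × 1.376 = 63.73 ng/mL
Css,min = Css,max × e^(−kτ) = 63.73 × 0.2735 ≈ 17.4 ng/mL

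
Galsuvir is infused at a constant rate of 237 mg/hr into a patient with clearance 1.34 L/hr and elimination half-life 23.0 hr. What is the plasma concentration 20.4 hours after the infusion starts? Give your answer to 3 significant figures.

81.2 mg/L

Css = rate / CL = 237 / 1.34 = 176.9 mg/L
k = ln 2 / 23.0 = 0.03014 hr⁻¹
C(t) = Css (1 − e^(−kt)) = 176.9 × (1 − e^(−0.6148)) = 176.9 × 0.4592 ≈ 81.2 mg/L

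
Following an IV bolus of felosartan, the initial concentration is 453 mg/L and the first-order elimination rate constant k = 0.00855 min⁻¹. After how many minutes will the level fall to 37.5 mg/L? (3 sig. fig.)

C(t) = C₀ e^(−kt)  ⇒  t = ln(C₀/C) / k
t = ln(453/37.5) / 0.008550 = 2.492 / 0.008550 ≈ 291 minutes

291 minutes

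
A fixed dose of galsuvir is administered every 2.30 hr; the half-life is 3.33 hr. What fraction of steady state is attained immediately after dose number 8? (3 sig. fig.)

k = ln 2 / 3.33 = 0.2082 hr⁻¹
f_n = 1 − e^(−nkτ) = 1 − e^(−8 × 0.2082 × 2.30) = 1 − e^(−3.830) = 1 − 0.02171 ≈ 0.978

0.978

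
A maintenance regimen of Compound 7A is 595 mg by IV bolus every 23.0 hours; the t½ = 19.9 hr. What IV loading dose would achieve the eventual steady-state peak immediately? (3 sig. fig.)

k = ln 2 / 19.9 = 0.03483 hr⁻¹
Accumulation ratio R = 1 / (1 − e^(−kτ)) = 1 / (1 − e^(−0.03483×23.0)) = 1 / (1 − 0.4488) = 1.814
Loading dose = maintenance dose × R = 595 × 1.814 ≈ 1080 mg

1080 mg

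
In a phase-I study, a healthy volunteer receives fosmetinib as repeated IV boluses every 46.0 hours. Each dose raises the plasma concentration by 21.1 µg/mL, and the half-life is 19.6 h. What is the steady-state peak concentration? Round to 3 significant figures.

k = ln 2 / 19.6 = 0.03536 h⁻¹
Fraction remaining after one interval: e^(−kτ) = e^(−0.03536 × 46.0) = 0.1966
R = 1 / (1 − 0.1966) = 1.245
Css,max = 21.1 × 1.245 ≈ 26.3 µg/mL

26.3 µg/mL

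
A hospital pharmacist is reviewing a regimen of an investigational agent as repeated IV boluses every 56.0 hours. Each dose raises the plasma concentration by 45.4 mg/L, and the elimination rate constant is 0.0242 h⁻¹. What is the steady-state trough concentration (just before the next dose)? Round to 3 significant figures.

Fraction remaining after one interval: e^(−kτ) = e^(−0.02420 × 56.0) = 0.2579
R = 1 / (1 − 0.2579) = 1.348
Css,max = 45.4 × 1.348 = 61.18 mg/L
Css,min = Css,max × e^(−kτ) = 61.18 × 0.2579 ≈ 15.8 mg/L

15.8 mg/L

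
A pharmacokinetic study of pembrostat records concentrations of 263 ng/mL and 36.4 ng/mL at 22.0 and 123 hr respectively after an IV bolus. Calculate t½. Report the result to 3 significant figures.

35.4 hours

k = ln(C₁/C₂) / (t₂ − t₁) = ln(263/36.4) / (123 − 22.0)
  = 1.978 / 101.0 = 0.01958 hr⁻¹
t½ = ln 2 / k = ln 2 / 0.01958 ≈ 35.4 hours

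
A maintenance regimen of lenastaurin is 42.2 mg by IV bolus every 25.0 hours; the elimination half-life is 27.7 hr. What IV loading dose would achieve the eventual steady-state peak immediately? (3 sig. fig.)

90.7 mg

k = ln 2 / 27.7 = 0.02502 hr⁻¹
Accumulation ratio R = 1 / (1 − e^(−kτ)) = 1 / (1 − e^(−0.02502×25.0)) = 1 / (1 − 0.5349) = 2.150
Loading dose = maintenance dose × R = 42.2 × 2.150 ≈ 90.7 mg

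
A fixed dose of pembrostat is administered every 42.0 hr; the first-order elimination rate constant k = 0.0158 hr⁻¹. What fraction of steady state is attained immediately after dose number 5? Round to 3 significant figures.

0.964

f_n = 1 − e^(−nkτ) = 1 − e^(−5 × 0.01580 × 42.0) = 1 − e^(−3.318) = 1 − 0.03623 ≈ 0.964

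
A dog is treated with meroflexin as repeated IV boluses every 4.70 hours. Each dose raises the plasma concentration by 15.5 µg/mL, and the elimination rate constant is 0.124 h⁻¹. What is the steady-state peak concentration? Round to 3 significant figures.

Fraction remaining after one interval: e^(−kτ) = e^(−0.1240 × 4.70) = 0.5583
R = 1 / (1 − 0.5583) = 2.264
Css,max = 15.5 × 2.264 ≈ 35.1 µg/mL

35.1 µg/mL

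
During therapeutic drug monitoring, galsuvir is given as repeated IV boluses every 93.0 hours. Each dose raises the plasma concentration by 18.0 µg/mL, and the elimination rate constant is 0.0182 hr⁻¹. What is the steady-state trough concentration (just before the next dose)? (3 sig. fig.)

4.06 µg/mL

Fraction remaining after one interval: e^(−kτ) = e^(−0.01820 × 93.0) = 0.1840
R = 1 / (1 − 0.1840) = 1.226
Css,max = 18.0 × 1.226 = 22.06 µg/mL
Css,min = Css,max × e^(−kτ) = 22.06 × 0.1840 ≈ 4.06 µg/mL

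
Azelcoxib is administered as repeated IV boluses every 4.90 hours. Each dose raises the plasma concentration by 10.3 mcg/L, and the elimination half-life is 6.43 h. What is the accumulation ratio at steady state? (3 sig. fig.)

k = ln 2 / 6.43 = 0.1078 h⁻¹
Fraction remaining after one interval: e^(−kτ) = e^(−0.1078 × 4.90) = 0.5897
R = 1 / (1 − 0.5897) = 1 / 0.4103 ≈ 2.44

2.44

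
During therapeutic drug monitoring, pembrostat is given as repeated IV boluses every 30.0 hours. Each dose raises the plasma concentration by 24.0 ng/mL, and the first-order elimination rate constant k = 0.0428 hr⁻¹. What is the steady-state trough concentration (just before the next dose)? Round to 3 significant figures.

Fraction remaining after one interval: e^(−kτ) = e^(−0.04280 × 30.0) = 0.2769
R = 1 / (1 − 0.2769) = 1.383
Css,max = 24.0 × 1.383 = 33.19 ng/mL
Css,min = Css,max × e^(−kτ) = 33.19 × 0.2769 ≈ 9.19 ng/mL

9.19 ng/mL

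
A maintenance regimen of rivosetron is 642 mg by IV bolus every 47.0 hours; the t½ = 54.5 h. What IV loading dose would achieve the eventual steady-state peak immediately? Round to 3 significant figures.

1430 mg

k = ln 2 / 54.5 = 0.01272 h⁻¹
Accumulation ratio R = 1 / (1 − e^(−kτ)) = 1 / (1 − e^(−0.01272×47.0)) = 1 / (1 − 0.5500) = 2.222
Loading dose = maintenance dose × R = 642 × 2.222 ≈ 1430 mg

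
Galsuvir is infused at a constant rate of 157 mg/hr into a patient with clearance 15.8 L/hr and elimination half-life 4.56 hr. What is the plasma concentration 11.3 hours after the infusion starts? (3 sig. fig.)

Css = rate / CL = 157 / 15.8 = 9.937 µg/mL
k = ln 2 / 4.56 = 0.1520 hr⁻¹
C(t) = Css (1 − e^(−kt)) = 9.937 × (1 − e^(−1.718)) = 9.937 × 0.8205 ≈ 8.15 µg/mL

8.15 µg/mL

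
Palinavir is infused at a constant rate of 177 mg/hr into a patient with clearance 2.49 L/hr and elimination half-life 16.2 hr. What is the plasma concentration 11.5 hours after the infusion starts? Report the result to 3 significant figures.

27.6 mg/L

Css = rate / CL = 177 / 2.49 = 71.08 mg/L
k = ln 2 / 16.2 = 0.04279 hr⁻¹
C(t) = Css (1 − e^(−kt)) = 71.08 × (1 − e^(−0.4920)) = 71.08 × 0.3886 ≈ 27.6 mg/L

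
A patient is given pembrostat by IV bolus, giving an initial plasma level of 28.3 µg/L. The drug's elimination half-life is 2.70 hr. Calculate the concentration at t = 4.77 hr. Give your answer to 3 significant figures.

8.32 µg/L

k = ln 2 / 2.70 = 0.2567 hr⁻¹
C(t) = C₀ e^(−kt) = 28.3 × e^(−0.2567 × 4.77) = 28.3 × e^(−1.225) = 28.3 × 0.2939 ≈ 8.32 µg/L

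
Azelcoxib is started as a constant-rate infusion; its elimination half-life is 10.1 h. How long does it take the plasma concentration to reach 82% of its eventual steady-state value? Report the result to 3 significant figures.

k = ln 2 / 10.1 = 0.06863 h⁻¹
f = 1 − e^(−kt)  ⇒  t = −ln(1 − f) / k
t = −ln(1 − 0.82) / 0.06863 = 1.715 / 0.06863 ≈ 25.0 hours

25.0 hours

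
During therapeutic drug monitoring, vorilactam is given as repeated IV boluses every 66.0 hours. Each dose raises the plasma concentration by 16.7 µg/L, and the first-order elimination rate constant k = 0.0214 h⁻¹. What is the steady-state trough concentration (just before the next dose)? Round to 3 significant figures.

Fraction remaining after one interval: e^(−kτ) = e^(−0.02140 × 66.0) = 0.2436
R = 1 / (1 − 0.2436) = 1.322
Css,max = 16.7 × 1.322 = 22.08 µg/L
Css,min = Css,max × e^(−kτ) = 22.08 × 0.2436 ≈ 5.38 µg/L

5.38 µg/L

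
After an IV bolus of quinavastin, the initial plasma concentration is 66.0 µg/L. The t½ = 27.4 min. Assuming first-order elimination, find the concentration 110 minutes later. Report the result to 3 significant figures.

4.08 µg/L

k = ln 2 / 27.4 = 0.02530 min⁻¹
C(t) = C₀ e^(−kt) = 66.0 × e^(−0.02530 × 110) = 66.0 × e^(−2.783) = 66.0 × 0.06187 ≈ 4.08 µg/L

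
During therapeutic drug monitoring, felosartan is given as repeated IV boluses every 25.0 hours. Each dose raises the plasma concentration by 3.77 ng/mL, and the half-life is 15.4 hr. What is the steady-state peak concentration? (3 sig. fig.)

5.58 ng/mL

k = ln 2 / 15.4 = 0.04501 hr⁻¹
Fraction remaining after one interval: e^(−kτ) = e^(−0.04501 × 25.0) = 0.3246
R = 1 / (1 − 0.3246) = 1.481
Css,max = 3.77 × 1.481 ≈ 5.58 ng/mL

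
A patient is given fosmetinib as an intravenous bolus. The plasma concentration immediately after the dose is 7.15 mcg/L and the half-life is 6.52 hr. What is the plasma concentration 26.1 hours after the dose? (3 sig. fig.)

0.446 mcg/L

k = ln 2 / 6.52 = 0.1063 hr⁻¹
26.1 hr is 4.003 half-lives, so C = 7.15 × (1/2)^4.003 = 7.15 × 0.06237 ≈ 0.446 mcg/L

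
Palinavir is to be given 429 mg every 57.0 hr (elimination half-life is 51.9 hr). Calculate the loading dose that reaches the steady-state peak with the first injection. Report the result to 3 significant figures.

805 mg

k = ln 2 / 51.9 = 0.01336 hr⁻¹
Accumulation ratio R = 1 / (1 − e^(−kτ)) = 1 / (1 − e^(−0.01336×57.0)) = 1 / (1 − 0.4671) = 1.876
Loading dose = maintenance dose × R = 429 × 1.876 ≈ 805 mg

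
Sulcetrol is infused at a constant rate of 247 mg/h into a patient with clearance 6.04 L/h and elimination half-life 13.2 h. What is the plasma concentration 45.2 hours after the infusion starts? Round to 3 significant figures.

Css = rate / CL = 247 / 6.04 = 40.89 mg/L
k = ln 2 / 13.2 = 0.05251 h⁻¹
C(t) = Css (1 − e^(−kt)) = 40.89 × (1 − e^(−2.374)) = 40.89 × 0.9068 ≈ 37.1 mg/L

37.1 mg/L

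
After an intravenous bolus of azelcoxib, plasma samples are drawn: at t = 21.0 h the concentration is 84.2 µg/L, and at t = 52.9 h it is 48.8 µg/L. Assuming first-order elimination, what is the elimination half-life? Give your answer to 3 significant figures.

k = ln(C₁/C₂) / (t₂ − t₁) = ln(84.2/48.8) / (52.9 − 21.0)
  = 0.5455 / 31.90 = 0.01710 h⁻¹
t½ = ln 2 / k = ln 2 / 0.01710 ≈ 40.5 hours

40.5 hours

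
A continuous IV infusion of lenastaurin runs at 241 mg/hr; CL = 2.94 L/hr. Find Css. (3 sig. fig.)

Css = infusion rate / CL = 241 / 2.94 ≈ 82.0 mg/L

82.0 mg/L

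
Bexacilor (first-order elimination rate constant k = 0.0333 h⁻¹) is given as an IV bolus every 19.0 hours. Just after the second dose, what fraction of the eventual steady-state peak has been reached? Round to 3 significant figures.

0.718

f_n = 1 − e^(−nkτ) = 1 − e^(−2 × 0.03330 × 19.0) = 1 − e^(−1.265) = 1 − 0.2821 ≈ 0.718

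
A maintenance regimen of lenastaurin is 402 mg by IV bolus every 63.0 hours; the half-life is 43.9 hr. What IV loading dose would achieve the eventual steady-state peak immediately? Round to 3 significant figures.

638 mg

k = ln 2 / 43.9 = 0.01579 hr⁻¹
Accumulation ratio R = 1 / (1 − e^(−kτ)) = 1 / (1 − e^(−0.01579×63.0)) = 1 / (1 − 0.3698) = 1.587
Loading dose = maintenance dose × R = 402 × 1.587 ≈ 638 mg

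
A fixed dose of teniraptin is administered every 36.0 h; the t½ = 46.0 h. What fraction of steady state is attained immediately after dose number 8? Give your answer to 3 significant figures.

0.987

k = ln 2 / 46.0 = 0.01507 h⁻¹
f_n = 1 − e^(−nkτ) = 1 − e^(−8 × 0.01507 × 36.0) = 1 − e^(−4.340) = 1 − 0.01304 ≈ 0.987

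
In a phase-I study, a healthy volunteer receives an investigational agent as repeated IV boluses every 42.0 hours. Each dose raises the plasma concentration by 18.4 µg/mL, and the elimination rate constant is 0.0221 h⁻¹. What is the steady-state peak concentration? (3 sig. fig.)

Fraction remaining after one interval: e^(−kτ) = e^(−0.02210 × 42.0) = 0.3953
R = 1 / (1 − 0.3953) = 1.654
Css,max = 18.4 × 1.654 ≈ 30.4 µg/mL

30.4 µg/mL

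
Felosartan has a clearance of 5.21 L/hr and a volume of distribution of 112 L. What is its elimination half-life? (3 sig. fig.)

k = CL / V = 5.21 / 112 = 0.04652 hr⁻¹
t½ = ln 2 / k = ln 2 / 0.04652 ≈ 14.9 hours

14.9 hours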